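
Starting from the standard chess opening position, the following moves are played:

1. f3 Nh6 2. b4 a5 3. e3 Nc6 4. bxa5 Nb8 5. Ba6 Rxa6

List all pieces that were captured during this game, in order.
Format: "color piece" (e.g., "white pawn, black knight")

Tracking captures:
  bxa5: captured black pawn
  Rxa6: captured white bishop

black pawn, white bishop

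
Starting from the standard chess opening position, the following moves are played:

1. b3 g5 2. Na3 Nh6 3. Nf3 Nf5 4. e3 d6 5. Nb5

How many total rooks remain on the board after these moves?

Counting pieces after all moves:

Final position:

  a b c d e f g h
  ─────────────────
8│♜ ♞ ♝ ♛ ♚ ♝ · ♜│8
7│♟ ♟ ♟ · ♟ ♟ · ♟│7
6│· · · ♟ · · · ·│6
5│· ♘ · · · ♞ ♟ ·│5
4│· · · · · · · ·│4
3│· ♙ · · ♙ ♘ · ·│3
2│♙ · ♙ ♙ · ♙ ♙ ♙│2
1│♖ · ♗ ♕ ♔ ♗ · ♖│1
  ─────────────────
  a b c d e f g h


4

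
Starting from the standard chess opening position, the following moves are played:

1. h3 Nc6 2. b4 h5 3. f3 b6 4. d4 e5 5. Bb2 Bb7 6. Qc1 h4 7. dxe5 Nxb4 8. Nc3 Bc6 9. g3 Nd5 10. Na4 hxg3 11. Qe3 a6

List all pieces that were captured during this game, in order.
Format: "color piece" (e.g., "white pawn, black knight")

Tracking captures:
  dxe5: captured black pawn
  Nxb4: captured white pawn
  hxg3: captured white pawn

black pawn, white pawn, white pawn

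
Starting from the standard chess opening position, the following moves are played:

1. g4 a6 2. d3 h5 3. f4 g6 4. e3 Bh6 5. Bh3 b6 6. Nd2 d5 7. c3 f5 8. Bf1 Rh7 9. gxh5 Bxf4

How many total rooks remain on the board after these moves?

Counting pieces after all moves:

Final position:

  a b c d e f g h
  ─────────────────
8│♜ ♞ ♝ ♛ ♚ · ♞ ·│8
7│· · ♟ · ♟ · · ♜│7
6│♟ ♟ · · · · ♟ ·│6
5│· · · ♟ · ♟ · ♙│5
4│· · · · · ♝ · ·│4
3│· · ♙ ♙ ♙ · · ·│3
2│♙ ♙ · ♘ · · · ♙│2
1│♖ · ♗ ♕ ♔ ♗ ♘ ♖│1
  ─────────────────
  a b c d e f g h


4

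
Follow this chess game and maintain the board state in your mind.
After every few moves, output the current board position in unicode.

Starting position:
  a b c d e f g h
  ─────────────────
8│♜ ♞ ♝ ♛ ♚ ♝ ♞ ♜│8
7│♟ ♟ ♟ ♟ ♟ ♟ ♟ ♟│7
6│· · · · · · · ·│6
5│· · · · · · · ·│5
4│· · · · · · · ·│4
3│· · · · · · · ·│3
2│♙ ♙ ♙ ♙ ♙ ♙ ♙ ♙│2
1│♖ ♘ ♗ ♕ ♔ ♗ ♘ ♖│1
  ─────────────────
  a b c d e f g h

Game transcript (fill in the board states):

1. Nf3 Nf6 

  a b c d e f g h
  ─────────────────
8│♜ ♞ ♝ ♛ ♚ ♝ · ♜│8
7│♟ ♟ ♟ ♟ ♟ ♟ ♟ ♟│7
6│· · · · · ♞ · ·│6
5│· · · · · · · ·│5
4│· · · · · · · ·│4
3│· · · · · ♘ · ·│3
2│♙ ♙ ♙ ♙ ♙ ♙ ♙ ♙│2
1│♖ ♘ ♗ ♕ ♔ ♗ · ♖│1
  ─────────────────
  a b c d e f g h

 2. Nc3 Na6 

  a b c d e f g h
  ─────────────────
8│♜ · ♝ ♛ ♚ ♝ · ♜│8
7│♟ ♟ ♟ ♟ ♟ ♟ ♟ ♟│7
6│♞ · · · · ♞ · ·│6
5│· · · · · · · ·│5
4│· · · · · · · ·│4
3│· · ♘ · · ♘ · ·│3
2│♙ ♙ ♙ ♙ ♙ ♙ ♙ ♙│2
1│♖ · ♗ ♕ ♔ ♗ · ♖│1
  ─────────────────
  a b c d e f g h

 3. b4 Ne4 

  a b c d e f g h
  ─────────────────
8│♜ · ♝ ♛ ♚ ♝ · ♜│8
7│♟ ♟ ♟ ♟ ♟ ♟ ♟ ♟│7
6│♞ · · · · · · ·│6
5│· · · · · · · ·│5
4│· ♙ · · ♞ · · ·│4
3│· · ♘ · · ♘ · ·│3
2│♙ · ♙ ♙ ♙ ♙ ♙ ♙│2
1│♖ · ♗ ♕ ♔ ♗ · ♖│1
  ─────────────────
  a b c d e f g h



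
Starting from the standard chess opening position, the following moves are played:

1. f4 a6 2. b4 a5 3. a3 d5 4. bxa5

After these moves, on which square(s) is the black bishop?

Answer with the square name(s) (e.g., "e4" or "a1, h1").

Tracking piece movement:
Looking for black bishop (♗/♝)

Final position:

  a b c d e f g h
  ─────────────────
8│♜ ♞ ♝ ♛ ♚ ♝ ♞ ♜│8
7│· ♟ ♟ · ♟ ♟ ♟ ♟│7
6│· · · · · · · ·│6
5│♙ · · ♟ · · · ·│5
4│· · · · · ♙ · ·│4
3│♙ · · · · · · ·│3
2│· · ♙ ♙ ♙ · ♙ ♙│2
1│♖ ♘ ♗ ♕ ♔ ♗ ♘ ♖│1
  ─────────────────
  a b c d e f g h


c8, f8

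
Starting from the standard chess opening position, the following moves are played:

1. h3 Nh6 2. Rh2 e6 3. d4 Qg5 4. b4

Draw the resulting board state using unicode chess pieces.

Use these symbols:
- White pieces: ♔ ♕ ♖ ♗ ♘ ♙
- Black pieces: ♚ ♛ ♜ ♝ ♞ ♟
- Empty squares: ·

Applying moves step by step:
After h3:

♜ ♞ ♝ ♛ ♚ ♝ ♞ ♜
♟ ♟ ♟ ♟ ♟ ♟ ♟ ♟
· · · · · · · ·
· · · · · · · ·
· · · · · · · ·
· · · · · · · ♙
♙ ♙ ♙ ♙ ♙ ♙ ♙ ·
♖ ♘ ♗ ♕ ♔ ♗ ♘ ♖


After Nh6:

♜ ♞ ♝ ♛ ♚ ♝ · ♜
♟ ♟ ♟ ♟ ♟ ♟ ♟ ♟
· · · · · · · ♞
· · · · · · · ·
· · · · · · · ·
· · · · · · · ♙
♙ ♙ ♙ ♙ ♙ ♙ ♙ ·
♖ ♘ ♗ ♕ ♔ ♗ ♘ ♖


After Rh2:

♜ ♞ ♝ ♛ ♚ ♝ · ♜
♟ ♟ ♟ ♟ ♟ ♟ ♟ ♟
· · · · · · · ♞
· · · · · · · ·
· · · · · · · ·
· · · · · · · ♙
♙ ♙ ♙ ♙ ♙ ♙ ♙ ♖
♖ ♘ ♗ ♕ ♔ ♗ ♘ ·


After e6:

♜ ♞ ♝ ♛ ♚ ♝ · ♜
♟ ♟ ♟ ♟ · ♟ ♟ ♟
· · · · ♟ · · ♞
· · · · · · · ·
· · · · · · · ·
· · · · · · · ♙
♙ ♙ ♙ ♙ ♙ ♙ ♙ ♖
♖ ♘ ♗ ♕ ♔ ♗ ♘ ·


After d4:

♜ ♞ ♝ ♛ ♚ ♝ · ♜
♟ ♟ ♟ ♟ · ♟ ♟ ♟
· · · · ♟ · · ♞
· · · · · · · ·
· · · ♙ · · · ·
· · · · · · · ♙
♙ ♙ ♙ · ♙ ♙ ♙ ♖
♖ ♘ ♗ ♕ ♔ ♗ ♘ ·


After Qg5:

♜ ♞ ♝ · ♚ ♝ · ♜
♟ ♟ ♟ ♟ · ♟ ♟ ♟
· · · · ♟ · · ♞
· · · · · · ♛ ·
· · · ♙ · · · ·
· · · · · · · ♙
♙ ♙ ♙ · ♙ ♙ ♙ ♖
♖ ♘ ♗ ♕ ♔ ♗ ♘ ·


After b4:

♜ ♞ ♝ · ♚ ♝ · ♜
♟ ♟ ♟ ♟ · ♟ ♟ ♟
· · · · ♟ · · ♞
· · · · · · ♛ ·
· ♙ · ♙ · · · ·
· · · · · · · ♙
♙ · ♙ · ♙ ♙ ♙ ♖
♖ ♘ ♗ ♕ ♔ ♗ ♘ ·



  a b c d e f g h
  ─────────────────
8│♜ ♞ ♝ · ♚ ♝ · ♜│8
7│♟ ♟ ♟ ♟ · ♟ ♟ ♟│7
6│· · · · ♟ · · ♞│6
5│· · · · · · ♛ ·│5
4│· ♙ · ♙ · · · ·│4
3│· · · · · · · ♙│3
2│♙ · ♙ · ♙ ♙ ♙ ♖│2
1│♖ ♘ ♗ ♕ ♔ ♗ ♘ ·│1
  ─────────────────
  a b c d e f g h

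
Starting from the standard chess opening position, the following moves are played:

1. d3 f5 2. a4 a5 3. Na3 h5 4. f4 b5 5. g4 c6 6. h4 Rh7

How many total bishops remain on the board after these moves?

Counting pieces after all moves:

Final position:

  a b c d e f g h
  ─────────────────
8│♜ ♞ ♝ ♛ ♚ ♝ ♞ ·│8
7│· · · ♟ ♟ · ♟ ♜│7
6│· · ♟ · · · · ·│6
5│♟ ♟ · · · ♟ · ♟│5
4│♙ · · · · ♙ ♙ ♙│4
3│♘ · · ♙ · · · ·│3
2│· ♙ ♙ · ♙ · · ·│2
1│♖ · ♗ ♕ ♔ ♗ ♘ ♖│1
  ─────────────────
  a b c d e f g h


4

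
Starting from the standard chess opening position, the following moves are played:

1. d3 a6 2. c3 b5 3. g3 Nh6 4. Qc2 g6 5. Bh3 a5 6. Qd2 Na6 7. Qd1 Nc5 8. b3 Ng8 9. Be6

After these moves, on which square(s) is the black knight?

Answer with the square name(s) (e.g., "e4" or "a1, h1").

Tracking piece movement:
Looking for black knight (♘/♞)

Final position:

  a b c d e f g h
  ─────────────────
8│♜ · ♝ ♛ ♚ ♝ ♞ ♜│8
7│· · ♟ ♟ ♟ ♟ · ♟│7
6│· · · · ♗ · ♟ ·│6
5│♟ ♟ ♞ · · · · ·│5
4│· · · · · · · ·│4
3│· ♙ ♙ ♙ · · ♙ ·│3
2│♙ · · · ♙ ♙ · ♙│2
1│♖ ♘ ♗ ♕ ♔ · ♘ ♖│1
  ─────────────────
  a b c d e f g h


c5, g8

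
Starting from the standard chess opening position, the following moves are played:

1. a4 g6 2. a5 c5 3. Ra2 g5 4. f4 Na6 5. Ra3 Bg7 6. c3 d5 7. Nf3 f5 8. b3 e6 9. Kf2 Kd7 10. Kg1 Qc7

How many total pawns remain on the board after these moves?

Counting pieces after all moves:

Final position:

  a b c d e f g h
  ─────────────────
8│♜ · ♝ · · · ♞ ♜│8
7│♟ ♟ ♛ ♚ · · ♝ ♟│7
6│♞ · · · ♟ · · ·│6
5│♙ · ♟ ♟ · ♟ ♟ ·│5
4│· · · · · ♙ · ·│4
3│♖ ♙ ♙ · · ♘ · ·│3
2│· · · ♙ ♙ · ♙ ♙│2
1│· ♘ ♗ ♕ · ♗ ♔ ♖│1
  ─────────────────
  a b c d e f g h


16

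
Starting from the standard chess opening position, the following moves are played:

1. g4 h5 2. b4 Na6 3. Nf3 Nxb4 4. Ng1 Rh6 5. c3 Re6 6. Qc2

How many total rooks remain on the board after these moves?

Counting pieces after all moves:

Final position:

  a b c d e f g h
  ─────────────────
8│♜ · ♝ ♛ ♚ ♝ ♞ ·│8
7│♟ ♟ ♟ ♟ ♟ ♟ ♟ ·│7
6│· · · · ♜ · · ·│6
5│· · · · · · · ♟│5
4│· ♞ · · · · ♙ ·│4
3│· · ♙ · · · · ·│3
2│♙ · ♕ ♙ ♙ ♙ · ♙│2
1│♖ ♘ ♗ · ♔ ♗ ♘ ♖│1
  ─────────────────
  a b c d e f g h


4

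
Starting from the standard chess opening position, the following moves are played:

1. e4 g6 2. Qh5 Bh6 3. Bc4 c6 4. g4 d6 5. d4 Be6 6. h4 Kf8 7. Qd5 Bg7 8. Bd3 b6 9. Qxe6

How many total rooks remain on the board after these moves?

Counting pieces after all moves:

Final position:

  a b c d e f g h
  ─────────────────
8│♜ ♞ · ♛ · ♚ ♞ ♜│8
7│♟ · · · ♟ ♟ ♝ ♟│7
6│· ♟ ♟ ♟ ♕ · ♟ ·│6
5│· · · · · · · ·│5
4│· · · ♙ ♙ · ♙ ♙│4
3│· · · ♗ · · · ·│3
2│♙ ♙ ♙ · · ♙ · ·│2
1│♖ ♘ ♗ · ♔ · ♘ ♖│1
  ─────────────────
  a b c d e f g h


4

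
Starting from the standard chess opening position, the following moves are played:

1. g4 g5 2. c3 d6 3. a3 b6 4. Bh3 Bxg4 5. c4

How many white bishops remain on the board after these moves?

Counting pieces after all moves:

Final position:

  a b c d e f g h
  ─────────────────
8│♜ ♞ · ♛ ♚ ♝ ♞ ♜│8
7│♟ · ♟ · ♟ ♟ · ♟│7
6│· ♟ · ♟ · · · ·│6
5│· · · · · · ♟ ·│5
4│· · ♙ · · · ♝ ·│4
3│♙ · · · · · · ♗│3
2│· ♙ · ♙ ♙ ♙ · ♙│2
1│♖ ♘ ♗ ♕ ♔ · ♘ ♖│1
  ─────────────────
  a b c d e f g h


2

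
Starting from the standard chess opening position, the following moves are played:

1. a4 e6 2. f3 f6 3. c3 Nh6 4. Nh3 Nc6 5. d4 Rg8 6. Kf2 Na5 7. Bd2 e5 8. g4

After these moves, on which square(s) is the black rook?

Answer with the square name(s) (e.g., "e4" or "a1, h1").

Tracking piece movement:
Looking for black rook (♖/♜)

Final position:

  a b c d e f g h
  ─────────────────
8│♜ · ♝ ♛ ♚ ♝ ♜ ·│8
7│♟ ♟ ♟ ♟ · · ♟ ♟│7
6│· · · · · ♟ · ♞│6
5│♞ · · · ♟ · · ·│5
4│♙ · · ♙ · · ♙ ·│4
3│· · ♙ · · ♙ · ♘│3
2│· ♙ · ♗ ♙ ♔ · ♙│2
1│♖ ♘ · ♕ · ♗ · ♖│1
  ─────────────────
  a b c d e f g h


a8, g8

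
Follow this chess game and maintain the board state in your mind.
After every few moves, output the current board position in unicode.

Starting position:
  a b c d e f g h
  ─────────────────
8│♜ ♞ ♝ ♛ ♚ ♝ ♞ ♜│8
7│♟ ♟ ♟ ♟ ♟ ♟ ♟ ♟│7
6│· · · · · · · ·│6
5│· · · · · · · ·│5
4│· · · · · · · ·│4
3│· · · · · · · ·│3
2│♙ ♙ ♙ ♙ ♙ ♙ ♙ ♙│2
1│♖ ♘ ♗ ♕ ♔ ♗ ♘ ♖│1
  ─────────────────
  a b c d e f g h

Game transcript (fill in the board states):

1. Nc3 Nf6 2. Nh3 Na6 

  a b c d e f g h
  ─────────────────
8│♜ · ♝ ♛ ♚ ♝ · ♜│8
7│♟ ♟ ♟ ♟ ♟ ♟ ♟ ♟│7
6│♞ · · · · ♞ · ·│6
5│· · · · · · · ·│5
4│· · · · · · · ·│4
3│· · ♘ · · · · ♘│3
2│♙ ♙ ♙ ♙ ♙ ♙ ♙ ♙│2
1│♖ · ♗ ♕ ♔ ♗ · ♖│1
  ─────────────────
  a b c d e f g h

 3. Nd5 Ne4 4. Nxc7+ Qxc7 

  a b c d e f g h
  ─────────────────
8│♜ · ♝ · ♚ ♝ · ♜│8
7│♟ ♟ ♛ ♟ ♟ ♟ ♟ ♟│7
6│♞ · · · · · · ·│6
5│· · · · · · · ·│5
4│· · · · ♞ · · ·│4
3│· · · · · · · ♘│3
2│♙ ♙ ♙ ♙ ♙ ♙ ♙ ♙│2
1│♖ · ♗ ♕ ♔ ♗ · ♖│1
  ─────────────────
  a b c d e f g h

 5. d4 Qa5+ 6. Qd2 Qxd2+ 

  a b c d e f g h
  ─────────────────
8│♜ · ♝ · ♚ ♝ · ♜│8
7│♟ ♟ · ♟ ♟ ♟ ♟ ♟│7
6│♞ · · · · · · ·│6
5│· · · · · · · ·│5
4│· · · ♙ ♞ · · ·│4
3│· · · · · · · ♘│3
2│♙ ♙ ♙ ♛ ♙ ♙ ♙ ♙│2
1│♖ · ♗ · ♔ ♗ · ♖│1
  ─────────────────
  a b c d e f g h

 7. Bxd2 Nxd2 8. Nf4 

  a b c d e f g h
  ─────────────────
8│♜ · ♝ · ♚ ♝ · ♜│8
7│♟ ♟ · ♟ ♟ ♟ ♟ ♟│7
6│♞ · · · · · · ·│6
5│· · · · · · · ·│5
4│· · · ♙ · ♘ · ·│4
3│· · · · · · · ·│3
2│♙ ♙ ♙ ♞ ♙ ♙ ♙ ♙│2
1│♖ · · · ♔ ♗ · ♖│1
  ─────────────────
  a b c d e f g h


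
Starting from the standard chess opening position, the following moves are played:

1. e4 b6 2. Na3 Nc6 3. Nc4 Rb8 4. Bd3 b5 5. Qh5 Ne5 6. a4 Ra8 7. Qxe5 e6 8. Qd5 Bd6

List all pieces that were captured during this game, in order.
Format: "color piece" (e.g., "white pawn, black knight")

Tracking captures:
  Qxe5: captured black knight

black knight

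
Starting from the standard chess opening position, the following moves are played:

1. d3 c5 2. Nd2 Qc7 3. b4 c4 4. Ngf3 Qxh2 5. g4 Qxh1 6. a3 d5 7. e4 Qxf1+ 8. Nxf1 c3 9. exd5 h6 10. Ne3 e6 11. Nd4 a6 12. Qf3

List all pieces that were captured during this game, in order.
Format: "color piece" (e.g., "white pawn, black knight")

Tracking captures:
  Qxh2: captured white pawn
  Qxh1: captured white rook
  Qxf1+: captured white bishop
  Nxf1: captured black queen
  exd5: captured black pawn

white pawn, white rook, white bishop, black queen, black pawn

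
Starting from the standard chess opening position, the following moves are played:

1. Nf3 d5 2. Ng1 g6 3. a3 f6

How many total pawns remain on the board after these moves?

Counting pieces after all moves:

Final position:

  a b c d e f g h
  ─────────────────
8│♜ ♞ ♝ ♛ ♚ ♝ ♞ ♜│8
7│♟ ♟ ♟ · ♟ · · ♟│7
6│· · · · · ♟ ♟ ·│6
5│· · · ♟ · · · ·│5
4│· · · · · · · ·│4
3│♙ · · · · · · ·│3
2│· ♙ ♙ ♙ ♙ ♙ ♙ ♙│2
1│♖ ♘ ♗ ♕ ♔ ♗ ♘ ♖│1
  ─────────────────
  a b c d e f g h


16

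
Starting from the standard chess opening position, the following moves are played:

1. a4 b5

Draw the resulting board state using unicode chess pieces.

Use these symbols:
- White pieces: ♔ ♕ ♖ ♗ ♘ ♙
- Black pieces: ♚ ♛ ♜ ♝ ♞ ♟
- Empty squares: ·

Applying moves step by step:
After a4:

♜ ♞ ♝ ♛ ♚ ♝ ♞ ♜
♟ ♟ ♟ ♟ ♟ ♟ ♟ ♟
· · · · · · · ·
· · · · · · · ·
♙ · · · · · · ·
· · · · · · · ·
· ♙ ♙ ♙ ♙ ♙ ♙ ♙
♖ ♘ ♗ ♕ ♔ ♗ ♘ ♖


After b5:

♜ ♞ ♝ ♛ ♚ ♝ ♞ ♜
♟ · ♟ ♟ ♟ ♟ ♟ ♟
· · · · · · · ·
· ♟ · · · · · ·
♙ · · · · · · ·
· · · · · · · ·
· ♙ ♙ ♙ ♙ ♙ ♙ ♙
♖ ♘ ♗ ♕ ♔ ♗ ♘ ♖



  a b c d e f g h
  ─────────────────
8│♜ ♞ ♝ ♛ ♚ ♝ ♞ ♜│8
7│♟ · ♟ ♟ ♟ ♟ ♟ ♟│7
6│· · · · · · · ·│6
5│· ♟ · · · · · ·│5
4│♙ · · · · · · ·│4
3│· · · · · · · ·│3
2│· ♙ ♙ ♙ ♙ ♙ ♙ ♙│2
1│♖ ♘ ♗ ♕ ♔ ♗ ♘ ♖│1
  ─────────────────
  a b c d e f g h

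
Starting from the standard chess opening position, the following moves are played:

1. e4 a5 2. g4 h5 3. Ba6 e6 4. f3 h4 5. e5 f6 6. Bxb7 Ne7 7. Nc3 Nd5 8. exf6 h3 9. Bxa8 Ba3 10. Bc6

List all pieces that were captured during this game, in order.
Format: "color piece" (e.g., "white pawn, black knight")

Tracking captures:
  Bxb7: captured black pawn
  exf6: captured black pawn
  Bxa8: captured black rook

black pawn, black pawn, black rook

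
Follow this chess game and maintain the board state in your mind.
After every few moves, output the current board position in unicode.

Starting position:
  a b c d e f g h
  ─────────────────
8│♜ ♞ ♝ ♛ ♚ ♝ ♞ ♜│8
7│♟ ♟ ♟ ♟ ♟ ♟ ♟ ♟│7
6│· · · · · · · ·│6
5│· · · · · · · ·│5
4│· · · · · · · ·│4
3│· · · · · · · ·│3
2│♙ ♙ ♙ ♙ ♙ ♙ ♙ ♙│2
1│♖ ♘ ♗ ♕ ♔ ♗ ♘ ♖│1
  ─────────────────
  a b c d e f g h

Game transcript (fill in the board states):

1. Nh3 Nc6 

  a b c d e f g h
  ─────────────────
8│♜ · ♝ ♛ ♚ ♝ ♞ ♜│8
7│♟ ♟ ♟ ♟ ♟ ♟ ♟ ♟│7
6│· · ♞ · · · · ·│6
5│· · · · · · · ·│5
4│· · · · · · · ·│4
3│· · · · · · · ♘│3
2│♙ ♙ ♙ ♙ ♙ ♙ ♙ ♙│2
1│♖ ♘ ♗ ♕ ♔ ♗ · ♖│1
  ─────────────────
  a b c d e f g h

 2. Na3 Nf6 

  a b c d e f g h
  ─────────────────
8│♜ · ♝ ♛ ♚ ♝ · ♜│8
7│♟ ♟ ♟ ♟ ♟ ♟ ♟ ♟│7
6│· · ♞ · · ♞ · ·│6
5│· · · · · · · ·│5
4│· · · · · · · ·│4
3│♘ · · · · · · ♘│3
2│♙ ♙ ♙ ♙ ♙ ♙ ♙ ♙│2
1│♖ · ♗ ♕ ♔ ♗ · ♖│1
  ─────────────────
  a b c d e f g h

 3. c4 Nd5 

  a b c d e f g h
  ─────────────────
8│♜ · ♝ ♛ ♚ ♝ · ♜│8
7│♟ ♟ ♟ ♟ ♟ ♟ ♟ ♟│7
6│· · ♞ · · · · ·│6
5│· · · ♞ · · · ·│5
4│· · ♙ · · · · ·│4
3│♘ · · · · · · ♘│3
2│♙ ♙ · ♙ ♙ ♙ ♙ ♙│2
1│♖ · ♗ ♕ ♔ ♗ · ♖│1
  ─────────────────
  a b c d e f g h

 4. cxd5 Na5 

  a b c d e f g h
  ─────────────────
8│♜ · ♝ ♛ ♚ ♝ · ♜│8
7│♟ ♟ ♟ ♟ ♟ ♟ ♟ ♟│7
6│· · · · · · · ·│6
5│♞ · · ♙ · · · ·│5
4│· · · · · · · ·│4
3│♘ · · · · · · ♘│3
2│♙ ♙ · ♙ ♙ ♙ ♙ ♙│2
1│♖ · ♗ ♕ ♔ ♗ · ♖│1
  ─────────────────
  a b c d e f g h



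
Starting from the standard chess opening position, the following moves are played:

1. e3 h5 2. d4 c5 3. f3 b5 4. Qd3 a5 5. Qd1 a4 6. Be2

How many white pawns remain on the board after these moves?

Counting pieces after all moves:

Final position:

  a b c d e f g h
  ─────────────────
8│♜ ♞ ♝ ♛ ♚ ♝ ♞ ♜│8
7│· · · ♟ ♟ ♟ ♟ ·│7
6│· · · · · · · ·│6
5│· ♟ ♟ · · · · ♟│5
4│♟ · · ♙ · · · ·│4
3│· · · · ♙ ♙ · ·│3
2│♙ ♙ ♙ · ♗ · ♙ ♙│2
1│♖ ♘ ♗ ♕ ♔ · ♘ ♖│1
  ─────────────────
  a b c d e f g h


8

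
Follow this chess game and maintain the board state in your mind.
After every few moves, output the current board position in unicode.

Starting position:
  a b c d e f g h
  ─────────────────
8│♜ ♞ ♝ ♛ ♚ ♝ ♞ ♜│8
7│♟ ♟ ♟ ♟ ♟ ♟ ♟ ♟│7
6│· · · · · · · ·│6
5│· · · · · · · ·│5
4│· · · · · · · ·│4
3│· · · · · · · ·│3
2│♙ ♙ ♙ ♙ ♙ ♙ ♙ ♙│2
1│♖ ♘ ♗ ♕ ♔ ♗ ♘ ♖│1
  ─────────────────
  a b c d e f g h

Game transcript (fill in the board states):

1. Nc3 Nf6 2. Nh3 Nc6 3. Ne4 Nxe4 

  a b c d e f g h
  ─────────────────
8│♜ · ♝ ♛ ♚ ♝ · ♜│8
7│♟ ♟ ♟ ♟ ♟ ♟ ♟ ♟│7
6│· · ♞ · · · · ·│6
5│· · · · · · · ·│5
4│· · · · ♞ · · ·│4
3│· · · · · · · ♘│3
2│♙ ♙ ♙ ♙ ♙ ♙ ♙ ♙│2
1│♖ · ♗ ♕ ♔ ♗ · ♖│1
  ─────────────────
  a b c d e f g h

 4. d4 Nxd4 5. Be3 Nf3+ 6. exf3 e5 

  a b c d e f g h
  ─────────────────
8│♜ · ♝ ♛ ♚ ♝ · ♜│8
7│♟ ♟ ♟ ♟ · ♟ ♟ ♟│7
6│· · · · · · · ·│6
5│· · · · ♟ · · ·│5
4│· · · · ♞ · · ·│4
3│· · · · ♗ ♙ · ♘│3
2│♙ ♙ ♙ · · ♙ ♙ ♙│2
1│♖ · · ♕ ♔ ♗ · ♖│1
  ─────────────────
  a b c d e f g h

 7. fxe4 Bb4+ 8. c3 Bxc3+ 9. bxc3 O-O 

  a b c d e f g h
  ─────────────────
8│♜ · ♝ ♛ · ♜ ♚ ·│8
7│♟ ♟ ♟ ♟ · ♟ ♟ ♟│7
6│· · · · · · · ·│6
5│· · · · ♟ · · ·│5
4│· · · · ♙ · · ·│4
3│· · ♙ · ♗ · · ♘│3
2│♙ · · · · ♙ ♙ ♙│2
1│♖ · · ♕ ♔ ♗ · ♖│1
  ─────────────────
  a b c d e f g h

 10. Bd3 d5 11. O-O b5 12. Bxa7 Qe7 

  a b c d e f g h
  ─────────────────
8│♜ · ♝ · · ♜ ♚ ·│8
7│♗ · ♟ · ♛ ♟ ♟ ♟│7
6│· · · · · · · ·│6
5│· ♟ · ♟ ♟ · · ·│5
4│· · · · ♙ · · ·│4
3│· · ♙ ♗ · · · ♘│3
2│♙ · · · · ♙ ♙ ♙│2
1│♖ · · ♕ · ♖ ♔ ·│1
  ─────────────────
  a b c d e f g h

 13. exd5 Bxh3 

  a b c d e f g h
  ─────────────────
8│♜ · · · · ♜ ♚ ·│8
7│♗ · ♟ · ♛ ♟ ♟ ♟│7
6│· · · · · · · ·│6
5│· ♟ · ♙ ♟ · · ·│5
4│· · · · · · · ·│4
3│· · ♙ ♗ · · · ♝│3
2│♙ · · · · ♙ ♙ ♙│2
1│♖ · · ♕ · ♖ ♔ ·│1
  ─────────────────
  a b c d e f g h


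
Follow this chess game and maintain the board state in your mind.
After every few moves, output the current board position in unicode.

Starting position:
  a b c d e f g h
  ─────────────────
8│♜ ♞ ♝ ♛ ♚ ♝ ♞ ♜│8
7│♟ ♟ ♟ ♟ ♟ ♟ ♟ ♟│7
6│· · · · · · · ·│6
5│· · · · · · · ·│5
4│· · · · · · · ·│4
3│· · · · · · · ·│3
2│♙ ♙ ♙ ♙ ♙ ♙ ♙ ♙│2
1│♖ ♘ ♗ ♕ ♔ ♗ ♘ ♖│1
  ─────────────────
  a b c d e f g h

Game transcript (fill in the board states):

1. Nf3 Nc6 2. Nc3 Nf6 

  a b c d e f g h
  ─────────────────
8│♜ · ♝ ♛ ♚ ♝ · ♜│8
7│♟ ♟ ♟ ♟ ♟ ♟ ♟ ♟│7
6│· · ♞ · · ♞ · ·│6
5│· · · · · · · ·│5
4│· · · · · · · ·│4
3│· · ♘ · · ♘ · ·│3
2│♙ ♙ ♙ ♙ ♙ ♙ ♙ ♙│2
1│♖ · ♗ ♕ ♔ ♗ · ♖│1
  ─────────────────
  a b c d e f g h

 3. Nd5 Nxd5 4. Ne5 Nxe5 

  a b c d e f g h
  ─────────────────
8│♜ · ♝ ♛ ♚ ♝ · ♜│8
7│♟ ♟ ♟ ♟ ♟ ♟ ♟ ♟│7
6│· · · · · · · ·│6
5│· · · ♞ ♞ · · ·│5
4│· · · · · · · ·│4
3│· · · · · · · ·│3
2│♙ ♙ ♙ ♙ ♙ ♙ ♙ ♙│2
1│♖ · ♗ ♕ ♔ ♗ · ♖│1
  ─────────────────
  a b c d e f g h

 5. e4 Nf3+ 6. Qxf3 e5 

  a b c d e f g h
  ─────────────────
8│♜ · ♝ ♛ ♚ ♝ · ♜│8
7│♟ ♟ ♟ ♟ · ♟ ♟ ♟│7
6│· · · · · · · ·│6
5│· · · ♞ ♟ · · ·│5
4│· · · · ♙ · · ·│4
3│· · · · · ♕ · ·│3
2│♙ ♙ ♙ ♙ · ♙ ♙ ♙│2
1│♖ · ♗ · ♔ ♗ · ♖│1
  ─────────────────
  a b c d e f g h

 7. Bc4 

  a b c d e f g h
  ─────────────────
8│♜ · ♝ ♛ ♚ ♝ · ♜│8
7│♟ ♟ ♟ ♟ · ♟ ♟ ♟│7
6│· · · · · · · ·│6
5│· · · ♞ ♟ · · ·│5
4│· · ♗ · ♙ · · ·│4
3│· · · · · ♕ · ·│3
2│♙ ♙ ♙ ♙ · ♙ ♙ ♙│2
1│♖ · ♗ · ♔ · · ♖│1
  ─────────────────
  a b c d e f g h


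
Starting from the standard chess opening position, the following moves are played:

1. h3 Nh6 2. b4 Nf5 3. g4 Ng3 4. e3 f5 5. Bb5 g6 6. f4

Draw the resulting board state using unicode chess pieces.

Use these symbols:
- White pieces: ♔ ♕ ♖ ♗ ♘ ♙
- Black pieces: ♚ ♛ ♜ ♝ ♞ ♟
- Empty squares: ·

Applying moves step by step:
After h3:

♜ ♞ ♝ ♛ ♚ ♝ ♞ ♜
♟ ♟ ♟ ♟ ♟ ♟ ♟ ♟
· · · · · · · ·
· · · · · · · ·
· · · · · · · ·
· · · · · · · ♙
♙ ♙ ♙ ♙ ♙ ♙ ♙ ·
♖ ♘ ♗ ♕ ♔ ♗ ♘ ♖


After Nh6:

♜ ♞ ♝ ♛ ♚ ♝ · ♜
♟ ♟ ♟ ♟ ♟ ♟ ♟ ♟
· · · · · · · ♞
· · · · · · · ·
· · · · · · · ·
· · · · · · · ♙
♙ ♙ ♙ ♙ ♙ ♙ ♙ ·
♖ ♘ ♗ ♕ ♔ ♗ ♘ ♖


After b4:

♜ ♞ ♝ ♛ ♚ ♝ · ♜
♟ ♟ ♟ ♟ ♟ ♟ ♟ ♟
· · · · · · · ♞
· · · · · · · ·
· ♙ · · · · · ·
· · · · · · · ♙
♙ · ♙ ♙ ♙ ♙ ♙ ·
♖ ♘ ♗ ♕ ♔ ♗ ♘ ♖


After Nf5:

♜ ♞ ♝ ♛ ♚ ♝ · ♜
♟ ♟ ♟ ♟ ♟ ♟ ♟ ♟
· · · · · · · ·
· · · · · ♞ · ·
· ♙ · · · · · ·
· · · · · · · ♙
♙ · ♙ ♙ ♙ ♙ ♙ ·
♖ ♘ ♗ ♕ ♔ ♗ ♘ ♖


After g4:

♜ ♞ ♝ ♛ ♚ ♝ · ♜
♟ ♟ ♟ ♟ ♟ ♟ ♟ ♟
· · · · · · · ·
· · · · · ♞ · ·
· ♙ · · · · ♙ ·
· · · · · · · ♙
♙ · ♙ ♙ ♙ ♙ · ·
♖ ♘ ♗ ♕ ♔ ♗ ♘ ♖


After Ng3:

♜ ♞ ♝ ♛ ♚ ♝ · ♜
♟ ♟ ♟ ♟ ♟ ♟ ♟ ♟
· · · · · · · ·
· · · · · · · ·
· ♙ · · · · ♙ ·
· · · · · · ♞ ♙
♙ · ♙ ♙ ♙ ♙ · ·
♖ ♘ ♗ ♕ ♔ ♗ ♘ ♖


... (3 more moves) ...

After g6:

♜ ♞ ♝ ♛ ♚ ♝ · ♜
♟ ♟ ♟ ♟ ♟ · · ♟
· · · · · · ♟ ·
· ♗ · · · ♟ · ·
· ♙ · · · · ♙ ·
· · · · ♙ · ♞ ♙
♙ · ♙ ♙ · ♙ · ·
♖ ♘ ♗ ♕ ♔ · ♘ ♖


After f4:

♜ ♞ ♝ ♛ ♚ ♝ · ♜
♟ ♟ ♟ ♟ ♟ · · ♟
· · · · · · ♟ ·
· ♗ · · · ♟ · ·
· ♙ · · · ♙ ♙ ·
· · · · ♙ · ♞ ♙
♙ · ♙ ♙ · · · ·
♖ ♘ ♗ ♕ ♔ · ♘ ♖



  a b c d e f g h
  ─────────────────
8│♜ ♞ ♝ ♛ ♚ ♝ · ♜│8
7│♟ ♟ ♟ ♟ ♟ · · ♟│7
6│· · · · · · ♟ ·│6
5│· ♗ · · · ♟ · ·│5
4│· ♙ · · · ♙ ♙ ·│4
3│· · · · ♙ · ♞ ♙│3
2│♙ · ♙ ♙ · · · ·│2
1│♖ ♘ ♗ ♕ ♔ · ♘ ♖│1
  ─────────────────
  a b c d e f g h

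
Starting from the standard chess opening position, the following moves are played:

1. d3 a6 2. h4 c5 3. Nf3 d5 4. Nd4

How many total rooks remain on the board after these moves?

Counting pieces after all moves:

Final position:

  a b c d e f g h
  ─────────────────
8│♜ ♞ ♝ ♛ ♚ ♝ ♞ ♜│8
7│· ♟ · · ♟ ♟ ♟ ♟│7
6│♟ · · · · · · ·│6
5│· · ♟ ♟ · · · ·│5
4│· · · ♘ · · · ♙│4
3│· · · ♙ · · · ·│3
2│♙ ♙ ♙ · ♙ ♙ ♙ ·│2
1│♖ ♘ ♗ ♕ ♔ ♗ · ♖│1
  ─────────────────
  a b c d e f g h


4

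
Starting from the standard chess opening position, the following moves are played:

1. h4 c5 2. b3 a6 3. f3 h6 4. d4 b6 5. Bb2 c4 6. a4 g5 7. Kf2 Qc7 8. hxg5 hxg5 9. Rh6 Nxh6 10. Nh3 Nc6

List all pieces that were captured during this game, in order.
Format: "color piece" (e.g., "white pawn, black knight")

Tracking captures:
  hxg5: captured black pawn
  hxg5: captured white pawn
  Nxh6: captured white rook

black pawn, white pawn, white rook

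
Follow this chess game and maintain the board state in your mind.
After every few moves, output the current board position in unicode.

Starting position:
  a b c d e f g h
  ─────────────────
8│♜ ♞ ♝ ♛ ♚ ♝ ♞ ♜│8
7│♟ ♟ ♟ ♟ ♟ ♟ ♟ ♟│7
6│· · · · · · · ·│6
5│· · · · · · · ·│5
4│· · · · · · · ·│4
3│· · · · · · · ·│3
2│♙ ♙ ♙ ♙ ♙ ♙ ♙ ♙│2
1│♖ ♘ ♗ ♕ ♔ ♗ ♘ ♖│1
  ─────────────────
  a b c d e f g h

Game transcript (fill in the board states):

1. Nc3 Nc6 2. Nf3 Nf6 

  a b c d e f g h
  ─────────────────
8│♜ · ♝ ♛ ♚ ♝ · ♜│8
7│♟ ♟ ♟ ♟ ♟ ♟ ♟ ♟│7
6│· · ♞ · · ♞ · ·│6
5│· · · · · · · ·│5
4│· · · · · · · ·│4
3│· · ♘ · · ♘ · ·│3
2│♙ ♙ ♙ ♙ ♙ ♙ ♙ ♙│2
1│♖ · ♗ ♕ ♔ ♗ · ♖│1
  ─────────────────
  a b c d e f g h

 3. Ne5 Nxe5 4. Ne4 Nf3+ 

  a b c d e f g h
  ─────────────────
8│♜ · ♝ ♛ ♚ ♝ · ♜│8
7│♟ ♟ ♟ ♟ ♟ ♟ ♟ ♟│7
6│· · · · · ♞ · ·│6
5│· · · · · · · ·│5
4│· · · · ♘ · · ·│4
3│· · · · · ♞ · ·│3
2│♙ ♙ ♙ ♙ ♙ ♙ ♙ ♙│2
1│♖ · ♗ ♕ ♔ ♗ · ♖│1
  ─────────────────
  a b c d e f g h

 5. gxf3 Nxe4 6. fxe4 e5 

  a b c d e f g h
  ─────────────────
8│♜ · ♝ ♛ ♚ ♝ · ♜│8
7│♟ ♟ ♟ ♟ · ♟ ♟ ♟│7
6│· · · · · · · ·│6
5│· · · · ♟ · · ·│5
4│· · · · ♙ · · ·│4
3│· · · · · · · ·│3
2│♙ ♙ ♙ ♙ ♙ ♙ · ♙│2
1│♖ · ♗ ♕ ♔ ♗ · ♖│1
  ─────────────────
  a b c d e f g h

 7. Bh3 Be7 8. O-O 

  a b c d e f g h
  ─────────────────
8│♜ · ♝ ♛ ♚ · · ♜│8
7│♟ ♟ ♟ ♟ ♝ ♟ ♟ ♟│7
6│· · · · · · · ·│6
5│· · · · ♟ · · ·│5
4│· · · · ♙ · · ·│4
3│· · · · · · · ♗│3
2│♙ ♙ ♙ ♙ ♙ ♙ · ♙│2
1│♖ · ♗ ♕ · ♖ ♔ ·│1
  ─────────────────
  a b c d e f g h


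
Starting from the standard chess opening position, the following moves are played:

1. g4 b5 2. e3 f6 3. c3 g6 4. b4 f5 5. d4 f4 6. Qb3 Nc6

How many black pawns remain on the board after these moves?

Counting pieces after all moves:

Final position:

  a b c d e f g h
  ─────────────────
8│♜ · ♝ ♛ ♚ ♝ ♞ ♜│8
7│♟ · ♟ ♟ ♟ · · ♟│7
6│· · ♞ · · · ♟ ·│6
5│· ♟ · · · · · ·│5
4│· ♙ · ♙ · ♟ ♙ ·│4
3│· ♕ ♙ · ♙ · · ·│3
2│♙ · · · · ♙ · ♙│2
1│♖ ♘ ♗ · ♔ ♗ ♘ ♖│1
  ─────────────────
  a b c d e f g h


8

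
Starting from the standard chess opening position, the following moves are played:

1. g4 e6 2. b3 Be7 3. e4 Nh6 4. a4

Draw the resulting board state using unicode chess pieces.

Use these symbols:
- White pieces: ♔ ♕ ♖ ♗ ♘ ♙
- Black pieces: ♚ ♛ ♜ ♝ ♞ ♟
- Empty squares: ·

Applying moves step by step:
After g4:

♜ ♞ ♝ ♛ ♚ ♝ ♞ ♜
♟ ♟ ♟ ♟ ♟ ♟ ♟ ♟
· · · · · · · ·
· · · · · · · ·
· · · · · · ♙ ·
· · · · · · · ·
♙ ♙ ♙ ♙ ♙ ♙ · ♙
♖ ♘ ♗ ♕ ♔ ♗ ♘ ♖


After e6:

♜ ♞ ♝ ♛ ♚ ♝ ♞ ♜
♟ ♟ ♟ ♟ · ♟ ♟ ♟
· · · · ♟ · · ·
· · · · · · · ·
· · · · · · ♙ ·
· · · · · · · ·
♙ ♙ ♙ ♙ ♙ ♙ · ♙
♖ ♘ ♗ ♕ ♔ ♗ ♘ ♖


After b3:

♜ ♞ ♝ ♛ ♚ ♝ ♞ ♜
♟ ♟ ♟ ♟ · ♟ ♟ ♟
· · · · ♟ · · ·
· · · · · · · ·
· · · · · · ♙ ·
· ♙ · · · · · ·
♙ · ♙ ♙ ♙ ♙ · ♙
♖ ♘ ♗ ♕ ♔ ♗ ♘ ♖


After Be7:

♜ ♞ ♝ ♛ ♚ · ♞ ♜
♟ ♟ ♟ ♟ ♝ ♟ ♟ ♟
· · · · ♟ · · ·
· · · · · · · ·
· · · · · · ♙ ·
· ♙ · · · · · ·
♙ · ♙ ♙ ♙ ♙ · ♙
♖ ♘ ♗ ♕ ♔ ♗ ♘ ♖


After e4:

♜ ♞ ♝ ♛ ♚ · ♞ ♜
♟ ♟ ♟ ♟ ♝ ♟ ♟ ♟
· · · · ♟ · · ·
· · · · · · · ·
· · · · ♙ · ♙ ·
· ♙ · · · · · ·
♙ · ♙ ♙ · ♙ · ♙
♖ ♘ ♗ ♕ ♔ ♗ ♘ ♖


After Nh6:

♜ ♞ ♝ ♛ ♚ · · ♜
♟ ♟ ♟ ♟ ♝ ♟ ♟ ♟
· · · · ♟ · · ♞
· · · · · · · ·
· · · · ♙ · ♙ ·
· ♙ · · · · · ·
♙ · ♙ ♙ · ♙ · ♙
♖ ♘ ♗ ♕ ♔ ♗ ♘ ♖


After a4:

♜ ♞ ♝ ♛ ♚ · · ♜
♟ ♟ ♟ ♟ ♝ ♟ ♟ ♟
· · · · ♟ · · ♞
· · · · · · · ·
♙ · · · ♙ · ♙ ·
· ♙ · · · · · ·
· · ♙ ♙ · ♙ · ♙
♖ ♘ ♗ ♕ ♔ ♗ ♘ ♖



  a b c d e f g h
  ─────────────────
8│♜ ♞ ♝ ♛ ♚ · · ♜│8
7│♟ ♟ ♟ ♟ ♝ ♟ ♟ ♟│7
6│· · · · ♟ · · ♞│6
5│· · · · · · · ·│5
4│♙ · · · ♙ · ♙ ·│4
3│· ♙ · · · · · ·│3
2│· · ♙ ♙ · ♙ · ♙│2
1│♖ ♘ ♗ ♕ ♔ ♗ ♘ ♖│1
  ─────────────────
  a b c d e f g h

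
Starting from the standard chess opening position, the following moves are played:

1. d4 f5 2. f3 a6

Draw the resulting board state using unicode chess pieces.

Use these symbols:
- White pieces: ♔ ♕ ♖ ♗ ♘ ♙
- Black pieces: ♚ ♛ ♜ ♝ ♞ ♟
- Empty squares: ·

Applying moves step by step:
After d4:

♜ ♞ ♝ ♛ ♚ ♝ ♞ ♜
♟ ♟ ♟ ♟ ♟ ♟ ♟ ♟
· · · · · · · ·
· · · · · · · ·
· · · ♙ · · · ·
· · · · · · · ·
♙ ♙ ♙ · ♙ ♙ ♙ ♙
♖ ♘ ♗ ♕ ♔ ♗ ♘ ♖


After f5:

♜ ♞ ♝ ♛ ♚ ♝ ♞ ♜
♟ ♟ ♟ ♟ ♟ · ♟ ♟
· · · · · · · ·
· · · · · ♟ · ·
· · · ♙ · · · ·
· · · · · · · ·
♙ ♙ ♙ · ♙ ♙ ♙ ♙
♖ ♘ ♗ ♕ ♔ ♗ ♘ ♖


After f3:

♜ ♞ ♝ ♛ ♚ ♝ ♞ ♜
♟ ♟ ♟ ♟ ♟ · ♟ ♟
· · · · · · · ·
· · · · · ♟ · ·
· · · ♙ · · · ·
· · · · · ♙ · ·
♙ ♙ ♙ · ♙ · ♙ ♙
♖ ♘ ♗ ♕ ♔ ♗ ♘ ♖


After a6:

♜ ♞ ♝ ♛ ♚ ♝ ♞ ♜
· ♟ ♟ ♟ ♟ · ♟ ♟
♟ · · · · · · ·
· · · · · ♟ · ·
· · · ♙ · · · ·
· · · · · ♙ · ·
♙ ♙ ♙ · ♙ · ♙ ♙
♖ ♘ ♗ ♕ ♔ ♗ ♘ ♖



  a b c d e f g h
  ─────────────────
8│♜ ♞ ♝ ♛ ♚ ♝ ♞ ♜│8
7│· ♟ ♟ ♟ ♟ · ♟ ♟│7
6│♟ · · · · · · ·│6
5│· · · · · ♟ · ·│5
4│· · · ♙ · · · ·│4
3│· · · · · ♙ · ·│3
2│♙ ♙ ♙ · ♙ · ♙ ♙│2
1│♖ ♘ ♗ ♕ ♔ ♗ ♘ ♖│1
  ─────────────────
  a b c d e f g h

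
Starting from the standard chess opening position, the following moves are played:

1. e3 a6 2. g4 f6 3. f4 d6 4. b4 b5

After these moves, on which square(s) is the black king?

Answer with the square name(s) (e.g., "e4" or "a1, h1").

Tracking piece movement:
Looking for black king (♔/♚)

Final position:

  a b c d e f g h
  ─────────────────
8│♜ ♞ ♝ ♛ ♚ ♝ ♞ ♜│8
7│· · ♟ · ♟ · ♟ ♟│7
6│♟ · · ♟ · ♟ · ·│6
5│· ♟ · · · · · ·│5
4│· ♙ · · · ♙ ♙ ·│4
3│· · · · ♙ · · ·│3
2│♙ · ♙ ♙ · · · ♙│2
1│♖ ♘ ♗ ♕ ♔ ♗ ♘ ♖│1
  ─────────────────
  a b c d e f g h


e8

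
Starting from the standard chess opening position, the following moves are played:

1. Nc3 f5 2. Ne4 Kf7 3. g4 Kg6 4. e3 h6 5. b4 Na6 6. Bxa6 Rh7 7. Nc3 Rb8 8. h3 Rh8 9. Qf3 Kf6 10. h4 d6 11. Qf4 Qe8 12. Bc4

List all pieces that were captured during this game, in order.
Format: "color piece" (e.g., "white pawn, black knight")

Tracking captures:
  Bxa6: captured black knight

black knight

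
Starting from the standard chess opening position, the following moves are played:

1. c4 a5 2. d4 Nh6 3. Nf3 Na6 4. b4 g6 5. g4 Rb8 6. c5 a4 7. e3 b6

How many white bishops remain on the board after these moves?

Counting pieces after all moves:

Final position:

  a b c d e f g h
  ─────────────────
8│· ♜ ♝ ♛ ♚ ♝ · ♜│8
7│· · ♟ ♟ ♟ ♟ · ♟│7
6│♞ ♟ · · · · ♟ ♞│6
5│· · ♙ · · · · ·│5
4│♟ ♙ · ♙ · · ♙ ·│4
3│· · · · ♙ ♘ · ·│3
2│♙ · · · · ♙ · ♙│2
1│♖ ♘ ♗ ♕ ♔ ♗ · ♖│1
  ─────────────────
  a b c d e f g h


2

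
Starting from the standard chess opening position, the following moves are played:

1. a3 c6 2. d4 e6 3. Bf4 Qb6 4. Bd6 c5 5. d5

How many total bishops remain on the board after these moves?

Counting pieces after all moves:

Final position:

  a b c d e f g h
  ─────────────────
8│♜ ♞ ♝ · ♚ ♝ ♞ ♜│8
7│♟ ♟ · ♟ · ♟ ♟ ♟│7
6│· ♛ · ♗ ♟ · · ·│6
5│· · ♟ ♙ · · · ·│5
4│· · · · · · · ·│4
3│♙ · · · · · · ·│3
2│· ♙ ♙ · ♙ ♙ ♙ ♙│2
1│♖ ♘ · ♕ ♔ ♗ ♘ ♖│1
  ─────────────────
  a b c d e f g h


4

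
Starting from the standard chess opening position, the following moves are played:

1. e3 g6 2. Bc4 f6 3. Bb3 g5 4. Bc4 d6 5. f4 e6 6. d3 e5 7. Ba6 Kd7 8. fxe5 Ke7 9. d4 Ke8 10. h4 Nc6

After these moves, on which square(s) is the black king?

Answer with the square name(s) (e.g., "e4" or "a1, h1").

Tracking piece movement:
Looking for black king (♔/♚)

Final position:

  a b c d e f g h
  ─────────────────
8│♜ · ♝ ♛ ♚ ♝ ♞ ♜│8
7│♟ ♟ ♟ · · · · ♟│7
6│♗ · ♞ ♟ · ♟ · ·│6
5│· · · · ♙ · ♟ ·│5
4│· · · ♙ · · · ♙│4
3│· · · · ♙ · · ·│3
2│♙ ♙ ♙ · · · ♙ ·│2
1│♖ ♘ ♗ ♕ ♔ · ♘ ♖│1
  ─────────────────
  a b c d e f g h


e8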